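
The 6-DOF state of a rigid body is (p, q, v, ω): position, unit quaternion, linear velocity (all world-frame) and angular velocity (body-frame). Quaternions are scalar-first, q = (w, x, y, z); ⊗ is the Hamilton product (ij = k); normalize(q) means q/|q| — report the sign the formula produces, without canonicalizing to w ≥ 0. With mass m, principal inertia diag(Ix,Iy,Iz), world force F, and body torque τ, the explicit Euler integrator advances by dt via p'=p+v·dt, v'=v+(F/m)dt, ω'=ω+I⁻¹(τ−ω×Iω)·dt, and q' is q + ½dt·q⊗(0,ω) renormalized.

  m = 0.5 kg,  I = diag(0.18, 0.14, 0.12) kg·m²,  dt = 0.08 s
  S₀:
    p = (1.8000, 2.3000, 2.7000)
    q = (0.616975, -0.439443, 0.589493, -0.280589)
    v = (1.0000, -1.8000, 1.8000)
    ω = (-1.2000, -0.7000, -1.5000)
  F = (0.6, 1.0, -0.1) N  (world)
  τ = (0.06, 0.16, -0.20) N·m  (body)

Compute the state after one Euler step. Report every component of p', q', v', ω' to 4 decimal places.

p' = (1.8800, 2.1560, 2.8440)
q' = (0.5936, -0.5106, 0.5575, -0.2761)
v' = (1.0960, -1.6400, 1.7840)
ω' = (-1.1640, -0.6703, -1.6109)

α = I⁻¹(τ − ω×Iω) = (0.4500, 0.3714, -1.3867)
ω + α·dt = (-1.1640, -0.6703, -1.6109)
Hamilton product q⊗(0,ω) = (-0.5355700, -1.8210218, -0.7543402, 0.0895392)
q + ½dt·q⊗(0,ω), renormalized = (0.5936, -0.5106, 0.5575, -0.2761)
p' = p + v·dt = (1.8800, 2.1560, 2.8440)
v' = v + a·dt = (1.0960, -1.6400, 1.7840)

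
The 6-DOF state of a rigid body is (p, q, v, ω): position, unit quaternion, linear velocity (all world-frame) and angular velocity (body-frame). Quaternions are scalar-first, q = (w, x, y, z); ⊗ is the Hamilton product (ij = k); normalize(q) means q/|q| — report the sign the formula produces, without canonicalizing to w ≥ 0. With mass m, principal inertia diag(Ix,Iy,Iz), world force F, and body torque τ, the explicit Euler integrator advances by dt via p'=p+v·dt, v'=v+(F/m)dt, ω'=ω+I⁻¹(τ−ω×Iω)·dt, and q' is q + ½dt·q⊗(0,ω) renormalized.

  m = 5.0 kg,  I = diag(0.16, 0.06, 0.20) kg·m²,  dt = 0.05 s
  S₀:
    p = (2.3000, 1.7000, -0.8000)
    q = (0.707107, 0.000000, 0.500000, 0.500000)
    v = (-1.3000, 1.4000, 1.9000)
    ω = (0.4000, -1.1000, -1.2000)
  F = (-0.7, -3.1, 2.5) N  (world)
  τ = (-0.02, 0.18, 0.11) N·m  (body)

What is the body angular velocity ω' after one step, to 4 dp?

gyro term ω×Iω = (0.1848, 0.0192, 0.0440)
(τ − ω×Iω)/I = (-1.2800, 2.6800, 0.3300)
ω' = ω + α·dt = (0.3360, -0.9660, -1.1835)

ω' = (0.3360, -0.9660, -1.1835)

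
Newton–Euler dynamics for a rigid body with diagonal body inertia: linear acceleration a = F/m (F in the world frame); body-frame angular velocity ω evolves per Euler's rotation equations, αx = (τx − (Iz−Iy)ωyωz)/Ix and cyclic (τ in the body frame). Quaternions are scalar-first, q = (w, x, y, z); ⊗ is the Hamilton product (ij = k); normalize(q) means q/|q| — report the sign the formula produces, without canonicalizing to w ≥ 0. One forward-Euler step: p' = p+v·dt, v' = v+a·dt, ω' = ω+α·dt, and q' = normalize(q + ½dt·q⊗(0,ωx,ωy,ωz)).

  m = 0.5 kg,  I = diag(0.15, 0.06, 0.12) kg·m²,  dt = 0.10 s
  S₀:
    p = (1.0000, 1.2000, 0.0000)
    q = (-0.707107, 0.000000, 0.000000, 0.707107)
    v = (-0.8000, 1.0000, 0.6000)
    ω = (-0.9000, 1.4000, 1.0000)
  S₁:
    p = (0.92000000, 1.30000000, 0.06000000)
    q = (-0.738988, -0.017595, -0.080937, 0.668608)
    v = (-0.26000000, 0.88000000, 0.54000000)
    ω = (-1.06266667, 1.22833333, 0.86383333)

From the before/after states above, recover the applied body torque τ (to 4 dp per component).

ω₁ − ω₀ = (-0.16266667, -0.17166667, -0.13616667)
I·α + gyro = (-0.1600, -0.1300, -0.0500)

τ = (-0.1600, -0.1300, -0.0500)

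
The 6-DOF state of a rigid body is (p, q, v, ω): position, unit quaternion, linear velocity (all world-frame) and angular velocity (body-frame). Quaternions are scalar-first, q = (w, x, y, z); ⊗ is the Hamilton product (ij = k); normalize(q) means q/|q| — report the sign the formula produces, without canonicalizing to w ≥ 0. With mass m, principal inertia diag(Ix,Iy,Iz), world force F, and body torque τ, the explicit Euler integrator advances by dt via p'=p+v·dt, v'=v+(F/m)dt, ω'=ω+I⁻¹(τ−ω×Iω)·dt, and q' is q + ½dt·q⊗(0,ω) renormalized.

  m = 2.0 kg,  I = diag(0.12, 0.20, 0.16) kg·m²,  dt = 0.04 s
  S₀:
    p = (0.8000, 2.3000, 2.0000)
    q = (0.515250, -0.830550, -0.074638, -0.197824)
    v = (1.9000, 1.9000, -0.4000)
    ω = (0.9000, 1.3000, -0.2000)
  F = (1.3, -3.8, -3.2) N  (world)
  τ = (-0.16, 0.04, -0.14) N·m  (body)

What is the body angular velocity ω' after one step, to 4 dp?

ω' = (0.8432, 1.3066, -0.2584)

α = I⁻¹(τ − ω×Iω) = (-1.4200, 0.1640, -1.4600)
ω' = ω + α·dt = (0.8432, 1.3066, -0.2584)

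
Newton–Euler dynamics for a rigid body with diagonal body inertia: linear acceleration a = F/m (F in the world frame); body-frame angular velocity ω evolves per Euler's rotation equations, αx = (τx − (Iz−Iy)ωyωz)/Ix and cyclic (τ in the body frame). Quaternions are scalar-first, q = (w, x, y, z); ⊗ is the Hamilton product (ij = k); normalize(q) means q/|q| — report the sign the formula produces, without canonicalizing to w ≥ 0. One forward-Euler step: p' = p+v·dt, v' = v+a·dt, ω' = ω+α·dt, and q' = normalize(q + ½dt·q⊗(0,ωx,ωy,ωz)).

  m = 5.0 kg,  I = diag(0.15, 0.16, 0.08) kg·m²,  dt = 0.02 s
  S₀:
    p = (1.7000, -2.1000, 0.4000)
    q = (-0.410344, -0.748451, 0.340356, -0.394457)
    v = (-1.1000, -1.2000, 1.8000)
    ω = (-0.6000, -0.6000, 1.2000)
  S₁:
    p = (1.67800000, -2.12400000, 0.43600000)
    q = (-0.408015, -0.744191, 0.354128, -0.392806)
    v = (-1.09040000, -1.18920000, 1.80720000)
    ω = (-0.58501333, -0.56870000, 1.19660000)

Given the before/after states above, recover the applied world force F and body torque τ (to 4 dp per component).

Δv = v₁−v₀ = (0.00960000, 0.01080000, 0.00720000)
F = m·Δv/dt = (2.4000, 2.7000, 1.8000)
rate change Δω = (0.01498667, 0.03130000, -0.00340000)
precession coupling = (0.0576, -0.0504, 0.0036)
τ = I·(Δω/dt) + ω₀×(Iω₀) = (0.1700, 0.2000, -0.0100)

F = (2.4000, 2.7000, 1.8000)
τ = (0.1700, 0.2000, -0.0100)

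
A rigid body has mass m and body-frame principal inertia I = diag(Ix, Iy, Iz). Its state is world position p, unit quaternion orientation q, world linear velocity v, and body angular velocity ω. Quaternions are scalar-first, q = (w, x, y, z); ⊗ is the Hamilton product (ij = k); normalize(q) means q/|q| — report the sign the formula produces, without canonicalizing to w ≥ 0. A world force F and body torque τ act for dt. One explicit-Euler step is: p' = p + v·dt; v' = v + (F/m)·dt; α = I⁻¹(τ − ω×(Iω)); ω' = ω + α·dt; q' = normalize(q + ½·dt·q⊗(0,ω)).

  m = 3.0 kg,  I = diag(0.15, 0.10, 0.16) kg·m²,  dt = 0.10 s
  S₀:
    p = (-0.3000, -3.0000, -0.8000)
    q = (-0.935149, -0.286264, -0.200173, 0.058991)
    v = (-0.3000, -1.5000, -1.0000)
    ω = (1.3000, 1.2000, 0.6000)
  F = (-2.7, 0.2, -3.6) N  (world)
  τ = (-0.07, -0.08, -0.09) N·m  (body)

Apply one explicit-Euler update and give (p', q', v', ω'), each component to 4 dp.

linear accel F/m = (-0.9000, 0.0667, -1.2000)
p + v·dt = (-0.3300, -3.1500, -0.9000)
v + (F/m)dt = (-0.3900, -1.4933, -1.1200)
gyro term ω×Iω = (0.0432, -0.0078, -0.0780)
(τ − ω×Iω)/I = (-0.7547, -0.7220, -0.0750)
new body rate ω' = (1.2245, 1.1278, 0.5925)
q⊗(0,ω) = (0.5769562, -1.4065867, -0.8737321, -0.6443813)
q + ½dt·q⊗(0,ω), renormalized = (-0.9024, -0.3550, -0.2428, 0.0267)

p' = (-0.3300, -3.1500, -0.9000)
q' = (-0.9024, -0.3550, -0.2428, 0.0267)
v' = (-0.3900, -1.4933, -1.1200)
ω' = (1.2245, 1.1278, 0.5925)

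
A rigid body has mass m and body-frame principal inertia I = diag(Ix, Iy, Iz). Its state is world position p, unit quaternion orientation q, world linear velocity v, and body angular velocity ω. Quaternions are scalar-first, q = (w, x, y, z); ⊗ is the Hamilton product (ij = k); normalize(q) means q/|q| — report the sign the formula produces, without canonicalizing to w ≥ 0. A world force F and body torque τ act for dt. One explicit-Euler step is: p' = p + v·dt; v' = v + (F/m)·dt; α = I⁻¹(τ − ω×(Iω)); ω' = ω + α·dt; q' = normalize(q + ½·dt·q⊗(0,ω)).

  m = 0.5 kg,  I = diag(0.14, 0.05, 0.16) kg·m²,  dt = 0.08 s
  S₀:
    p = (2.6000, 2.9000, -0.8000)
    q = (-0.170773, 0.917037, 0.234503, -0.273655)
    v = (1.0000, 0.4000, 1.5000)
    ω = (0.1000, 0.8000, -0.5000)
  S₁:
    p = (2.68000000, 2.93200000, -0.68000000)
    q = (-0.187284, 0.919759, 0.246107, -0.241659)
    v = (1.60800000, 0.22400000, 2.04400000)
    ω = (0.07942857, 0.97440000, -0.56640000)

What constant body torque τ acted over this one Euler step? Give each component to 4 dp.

rate change Δω = (-0.02057143, 0.17440000, -0.06640000)
ω₀×(Iω₀) = (-0.0440, 0.0010, -0.0072)
I·α + gyro = (-0.0800, 0.1100, -0.1400)

τ = (-0.0800, 0.1100, -0.1400)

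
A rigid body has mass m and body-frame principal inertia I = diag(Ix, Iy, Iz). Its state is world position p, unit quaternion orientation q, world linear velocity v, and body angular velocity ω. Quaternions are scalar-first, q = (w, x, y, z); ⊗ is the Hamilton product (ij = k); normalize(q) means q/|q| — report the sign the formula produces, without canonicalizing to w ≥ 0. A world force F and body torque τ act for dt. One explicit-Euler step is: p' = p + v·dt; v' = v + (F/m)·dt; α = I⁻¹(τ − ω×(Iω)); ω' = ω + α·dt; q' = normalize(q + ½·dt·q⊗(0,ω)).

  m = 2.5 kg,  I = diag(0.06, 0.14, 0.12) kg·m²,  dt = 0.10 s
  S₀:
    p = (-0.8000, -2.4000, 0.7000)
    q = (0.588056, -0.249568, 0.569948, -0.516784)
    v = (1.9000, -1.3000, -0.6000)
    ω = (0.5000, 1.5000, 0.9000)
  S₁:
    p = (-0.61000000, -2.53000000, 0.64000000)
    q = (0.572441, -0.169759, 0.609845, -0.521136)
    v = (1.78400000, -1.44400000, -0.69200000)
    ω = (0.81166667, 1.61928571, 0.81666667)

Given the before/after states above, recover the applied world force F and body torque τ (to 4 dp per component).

Δω = ω₁−ω₀ = (0.31166667, 0.11928571, -0.08333333)
precession coupling = (-0.0270, -0.0270, 0.0600)
I·α + gyro = (0.1600, 0.1400, -0.0400)
Δv = v₁−v₀ = (-0.11600000, -0.14400000, -0.09200000)
applied force F = (-2.9000, -3.6000, -2.3000)

F = (-2.9000, -3.6000, -2.3000)
τ = (0.1600, 0.1400, -0.0400)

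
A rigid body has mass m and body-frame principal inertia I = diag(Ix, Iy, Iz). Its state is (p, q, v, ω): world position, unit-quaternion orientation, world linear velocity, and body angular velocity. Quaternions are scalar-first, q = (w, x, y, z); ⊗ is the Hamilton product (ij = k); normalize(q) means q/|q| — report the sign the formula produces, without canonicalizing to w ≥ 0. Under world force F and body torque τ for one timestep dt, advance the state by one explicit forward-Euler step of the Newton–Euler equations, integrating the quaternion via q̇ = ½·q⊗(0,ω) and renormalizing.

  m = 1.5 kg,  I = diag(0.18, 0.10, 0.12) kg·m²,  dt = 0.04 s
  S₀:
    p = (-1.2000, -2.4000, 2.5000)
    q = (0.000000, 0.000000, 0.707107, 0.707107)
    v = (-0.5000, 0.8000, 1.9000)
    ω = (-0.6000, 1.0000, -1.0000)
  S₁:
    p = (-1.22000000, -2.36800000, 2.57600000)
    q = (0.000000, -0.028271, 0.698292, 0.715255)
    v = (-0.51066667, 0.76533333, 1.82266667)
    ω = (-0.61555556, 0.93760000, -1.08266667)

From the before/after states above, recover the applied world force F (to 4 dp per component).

F = (-0.4000, -1.3000, -2.9000)

velocity change Δv = (-0.01066667, -0.03466667, -0.07733333)
F = m·Δv/dt = (-0.4000, -1.3000, -2.9000)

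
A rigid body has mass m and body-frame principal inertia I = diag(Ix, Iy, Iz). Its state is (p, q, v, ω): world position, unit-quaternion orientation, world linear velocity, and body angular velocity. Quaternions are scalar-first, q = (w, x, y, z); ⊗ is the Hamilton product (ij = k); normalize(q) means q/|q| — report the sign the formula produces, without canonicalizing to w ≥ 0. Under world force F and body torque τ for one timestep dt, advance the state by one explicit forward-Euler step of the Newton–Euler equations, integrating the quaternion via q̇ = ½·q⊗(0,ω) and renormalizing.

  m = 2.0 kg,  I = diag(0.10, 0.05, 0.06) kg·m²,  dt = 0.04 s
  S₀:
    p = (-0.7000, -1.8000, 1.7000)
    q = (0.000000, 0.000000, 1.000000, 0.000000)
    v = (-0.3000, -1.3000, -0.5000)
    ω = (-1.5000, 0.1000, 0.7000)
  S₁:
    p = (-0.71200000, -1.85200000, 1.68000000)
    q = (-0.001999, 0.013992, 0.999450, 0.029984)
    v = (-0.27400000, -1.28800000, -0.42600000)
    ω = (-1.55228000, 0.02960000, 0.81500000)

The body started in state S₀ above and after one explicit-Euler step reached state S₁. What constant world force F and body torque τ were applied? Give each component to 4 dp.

v₁ − v₀ = (0.02600000, 0.01200000, 0.07400000)
applied force F = (1.3000, 0.6000, 3.7000)
ω₁ − ω₀ = (-0.05228000, -0.07040000, 0.11500000)
I·α + gyro = (-0.1300, -0.1300, 0.1800)

F = (1.3000, 0.6000, 3.7000)
τ = (-0.1300, -0.1300, 0.1800)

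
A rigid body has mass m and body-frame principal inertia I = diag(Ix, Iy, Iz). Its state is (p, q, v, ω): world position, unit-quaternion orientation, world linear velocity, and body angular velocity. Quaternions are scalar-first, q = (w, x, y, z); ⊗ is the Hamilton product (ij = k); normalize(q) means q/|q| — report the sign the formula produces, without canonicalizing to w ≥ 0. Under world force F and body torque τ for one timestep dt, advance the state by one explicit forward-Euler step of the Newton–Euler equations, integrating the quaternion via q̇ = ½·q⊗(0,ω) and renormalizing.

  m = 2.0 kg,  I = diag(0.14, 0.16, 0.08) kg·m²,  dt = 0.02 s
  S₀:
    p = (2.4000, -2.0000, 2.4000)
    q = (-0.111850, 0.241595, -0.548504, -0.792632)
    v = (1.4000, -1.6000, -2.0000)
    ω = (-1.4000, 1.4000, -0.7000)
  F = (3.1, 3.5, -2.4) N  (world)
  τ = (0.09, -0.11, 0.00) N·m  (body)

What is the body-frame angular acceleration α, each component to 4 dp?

α = (0.0829, -1.0550, 0.4900)

gyro term ω×Iω = (0.0784, 0.0588, -0.0392)
α = I⁻¹(τ − ω×Iω) = (0.0829, -1.0550, 0.4900)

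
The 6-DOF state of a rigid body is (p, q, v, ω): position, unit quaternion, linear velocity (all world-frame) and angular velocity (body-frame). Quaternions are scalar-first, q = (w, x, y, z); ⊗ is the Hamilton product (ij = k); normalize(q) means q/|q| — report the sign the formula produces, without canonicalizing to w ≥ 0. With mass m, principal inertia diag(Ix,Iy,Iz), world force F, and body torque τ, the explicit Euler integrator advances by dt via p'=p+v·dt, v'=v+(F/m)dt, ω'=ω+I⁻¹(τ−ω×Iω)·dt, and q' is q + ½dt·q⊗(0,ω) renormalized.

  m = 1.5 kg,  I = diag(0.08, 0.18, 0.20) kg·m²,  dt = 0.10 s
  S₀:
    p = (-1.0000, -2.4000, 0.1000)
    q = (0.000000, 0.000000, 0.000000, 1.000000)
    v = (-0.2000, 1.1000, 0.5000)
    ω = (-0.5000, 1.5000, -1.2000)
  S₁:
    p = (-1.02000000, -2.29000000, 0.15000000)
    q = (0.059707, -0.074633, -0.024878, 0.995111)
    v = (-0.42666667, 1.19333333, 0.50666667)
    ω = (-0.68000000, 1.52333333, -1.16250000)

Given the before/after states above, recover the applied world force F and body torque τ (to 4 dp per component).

rate change Δω = (-0.18000000, 0.02333333, 0.03750000)
I·α + gyro = (-0.1800, -0.0300, 0.0000)
Δv = v₁−v₀ = (-0.22666667, 0.09333333, 0.00666667)
m·(v₁−v₀)/dt = (-3.4000, 1.4000, 0.1000)

F = (-3.4000, 1.4000, 0.1000)
τ = (-0.1800, -0.0300, 0.0000)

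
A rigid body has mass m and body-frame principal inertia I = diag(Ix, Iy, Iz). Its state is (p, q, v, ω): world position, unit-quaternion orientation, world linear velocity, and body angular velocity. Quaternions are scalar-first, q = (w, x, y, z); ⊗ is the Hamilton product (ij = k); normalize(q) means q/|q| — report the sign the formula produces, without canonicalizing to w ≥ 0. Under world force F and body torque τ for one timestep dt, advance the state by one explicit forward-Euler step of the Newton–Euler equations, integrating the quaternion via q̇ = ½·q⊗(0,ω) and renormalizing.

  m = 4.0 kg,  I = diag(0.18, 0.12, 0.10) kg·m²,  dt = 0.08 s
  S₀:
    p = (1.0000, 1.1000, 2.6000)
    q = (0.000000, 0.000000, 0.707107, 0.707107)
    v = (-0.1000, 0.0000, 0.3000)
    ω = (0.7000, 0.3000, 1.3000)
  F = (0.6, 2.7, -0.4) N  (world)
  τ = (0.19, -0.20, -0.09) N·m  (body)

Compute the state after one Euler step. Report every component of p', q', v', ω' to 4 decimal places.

new position p' = (0.9920, 1.1000, 2.6240)
new velocity v' = (-0.0880, 0.0540, 0.2920)
precession coupling ω×(Iω) = (-0.0078, 0.0728, -0.0126)
α = I⁻¹(τ − ω×Iω) = (1.0989, -2.2733, -0.7740)
ω' = ω + α·dt = (0.7879, 0.1181, 1.2381)
Hamilton product q⊗(0,ω) = (-1.1313712, 0.7071070, 0.4949749, -0.4949749)
updated quaternion q' = (-0.0452, 0.0282, 0.7256, 0.6861)

p' = (0.9920, 1.1000, 2.6240)
q' = (-0.0452, 0.0282, 0.7256, 0.6861)
v' = (-0.0880, 0.0540, 0.2920)
ω' = (0.7879, 0.1181, 1.2381)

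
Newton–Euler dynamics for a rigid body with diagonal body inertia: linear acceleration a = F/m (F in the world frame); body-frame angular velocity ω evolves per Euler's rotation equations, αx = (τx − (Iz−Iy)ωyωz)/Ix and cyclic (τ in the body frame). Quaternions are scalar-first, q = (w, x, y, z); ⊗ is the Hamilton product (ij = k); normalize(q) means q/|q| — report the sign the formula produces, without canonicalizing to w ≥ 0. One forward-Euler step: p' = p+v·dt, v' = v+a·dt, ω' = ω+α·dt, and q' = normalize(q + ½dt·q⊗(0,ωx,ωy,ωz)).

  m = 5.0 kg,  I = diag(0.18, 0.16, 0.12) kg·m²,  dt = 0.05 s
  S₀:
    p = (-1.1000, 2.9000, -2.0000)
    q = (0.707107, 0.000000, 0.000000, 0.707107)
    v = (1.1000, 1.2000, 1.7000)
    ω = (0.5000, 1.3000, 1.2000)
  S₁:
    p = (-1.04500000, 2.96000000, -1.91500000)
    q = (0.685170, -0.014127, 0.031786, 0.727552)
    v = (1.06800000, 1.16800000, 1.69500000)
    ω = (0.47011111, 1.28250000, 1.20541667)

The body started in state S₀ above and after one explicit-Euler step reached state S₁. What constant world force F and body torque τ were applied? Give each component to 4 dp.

F = (-3.2000, -3.2000, -0.5000)
τ = (-0.1700, -0.0200, 0.0000)

rate change Δω = (-0.02988889, -0.01750000, 0.00541667)
τ = I·(Δω/dt) + ω₀×(Iω₀) = (-0.1700, -0.0200, 0.0000)
v₁ − v₀ = (-0.03200000, -0.03200000, -0.00500000)
applied force F = (-3.2000, -3.2000, -0.5000)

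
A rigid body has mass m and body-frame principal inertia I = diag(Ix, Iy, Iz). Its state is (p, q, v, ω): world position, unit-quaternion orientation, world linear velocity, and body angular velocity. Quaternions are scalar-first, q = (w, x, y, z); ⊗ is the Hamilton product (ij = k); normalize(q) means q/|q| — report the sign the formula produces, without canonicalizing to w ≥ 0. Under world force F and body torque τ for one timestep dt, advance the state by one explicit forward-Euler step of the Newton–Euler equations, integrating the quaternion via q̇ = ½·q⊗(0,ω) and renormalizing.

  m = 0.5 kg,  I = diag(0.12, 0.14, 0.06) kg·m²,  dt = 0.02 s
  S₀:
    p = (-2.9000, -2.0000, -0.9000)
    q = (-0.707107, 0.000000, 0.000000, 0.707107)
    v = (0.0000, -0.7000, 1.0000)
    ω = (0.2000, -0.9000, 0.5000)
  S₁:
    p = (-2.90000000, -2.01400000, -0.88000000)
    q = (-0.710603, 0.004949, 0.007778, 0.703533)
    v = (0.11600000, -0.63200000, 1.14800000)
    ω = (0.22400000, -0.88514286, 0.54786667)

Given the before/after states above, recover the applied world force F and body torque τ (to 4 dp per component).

ω₁ − ω₀ = (0.02400000, 0.01485714, 0.04786667)
applied torque τ = (0.1800, 0.1100, 0.1400)
v₁ − v₀ = (0.11600000, 0.06800000, 0.14800000)
F = m·Δv/dt = (2.9000, 1.7000, 3.7000)

F = (2.9000, 1.7000, 3.7000)
τ = (0.1800, 0.1100, 0.1400)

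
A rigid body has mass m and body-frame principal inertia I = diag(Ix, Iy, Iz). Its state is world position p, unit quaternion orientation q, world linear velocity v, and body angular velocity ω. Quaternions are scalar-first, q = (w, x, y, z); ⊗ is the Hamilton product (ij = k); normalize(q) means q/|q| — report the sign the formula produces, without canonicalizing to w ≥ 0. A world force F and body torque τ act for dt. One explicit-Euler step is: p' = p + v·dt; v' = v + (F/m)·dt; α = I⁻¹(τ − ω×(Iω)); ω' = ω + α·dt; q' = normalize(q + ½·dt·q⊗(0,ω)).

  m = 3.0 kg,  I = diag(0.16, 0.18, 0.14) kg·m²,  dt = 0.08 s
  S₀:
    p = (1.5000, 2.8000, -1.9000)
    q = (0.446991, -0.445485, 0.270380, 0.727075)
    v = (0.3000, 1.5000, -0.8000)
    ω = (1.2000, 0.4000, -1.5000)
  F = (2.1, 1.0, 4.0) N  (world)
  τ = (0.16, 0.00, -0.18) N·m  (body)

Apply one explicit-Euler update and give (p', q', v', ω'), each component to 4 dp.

angular accel α = (0.8500, 0.2000, -1.3543)
ω' = ω + α·dt = (1.2680, 0.4160, -1.6083)
q⊗(0,ω) = (1.5170425, -0.1600108, 0.3830589, -1.1731365)
q' = normalize(q + ½dt·q⊗(0,ω)) = (0.5061, -0.4505, 0.2848, 0.6781)
linear accel F/m = (0.7000, 0.3333, 1.3333)
p' = p + v·dt = (1.5240, 2.9200, -1.9640)
new velocity v' = (0.3560, 1.5267, -0.6933)

p' = (1.5240, 2.9200, -1.9640)
q' = (0.5061, -0.4505, 0.2848, 0.6781)
v' = (0.3560, 1.5267, -0.6933)
ω' = (1.2680, 0.4160, -1.6083)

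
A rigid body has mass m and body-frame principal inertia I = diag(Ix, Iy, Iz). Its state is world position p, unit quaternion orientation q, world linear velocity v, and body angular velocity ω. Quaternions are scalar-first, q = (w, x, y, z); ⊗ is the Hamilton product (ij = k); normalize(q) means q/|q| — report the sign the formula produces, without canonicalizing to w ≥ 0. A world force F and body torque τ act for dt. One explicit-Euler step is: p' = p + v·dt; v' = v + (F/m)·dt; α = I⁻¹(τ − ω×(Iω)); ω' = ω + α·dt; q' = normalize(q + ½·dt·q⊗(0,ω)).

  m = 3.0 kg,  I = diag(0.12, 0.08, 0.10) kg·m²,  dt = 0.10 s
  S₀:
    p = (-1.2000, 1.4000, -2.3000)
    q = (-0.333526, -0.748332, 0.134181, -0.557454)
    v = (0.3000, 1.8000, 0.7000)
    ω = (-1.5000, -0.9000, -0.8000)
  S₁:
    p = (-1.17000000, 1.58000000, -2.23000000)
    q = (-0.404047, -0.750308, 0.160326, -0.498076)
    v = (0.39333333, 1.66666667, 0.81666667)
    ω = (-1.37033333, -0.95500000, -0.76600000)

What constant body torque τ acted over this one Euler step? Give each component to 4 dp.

Δω = ω₁−ω₀ = (0.12966667, -0.05500000, 0.03400000)
gyro term ω₀×Iω₀ = (0.0144, 0.0240, -0.0540)
applied torque τ = (0.1700, -0.0200, -0.0200)

τ = (0.1700, -0.0200, -0.0200)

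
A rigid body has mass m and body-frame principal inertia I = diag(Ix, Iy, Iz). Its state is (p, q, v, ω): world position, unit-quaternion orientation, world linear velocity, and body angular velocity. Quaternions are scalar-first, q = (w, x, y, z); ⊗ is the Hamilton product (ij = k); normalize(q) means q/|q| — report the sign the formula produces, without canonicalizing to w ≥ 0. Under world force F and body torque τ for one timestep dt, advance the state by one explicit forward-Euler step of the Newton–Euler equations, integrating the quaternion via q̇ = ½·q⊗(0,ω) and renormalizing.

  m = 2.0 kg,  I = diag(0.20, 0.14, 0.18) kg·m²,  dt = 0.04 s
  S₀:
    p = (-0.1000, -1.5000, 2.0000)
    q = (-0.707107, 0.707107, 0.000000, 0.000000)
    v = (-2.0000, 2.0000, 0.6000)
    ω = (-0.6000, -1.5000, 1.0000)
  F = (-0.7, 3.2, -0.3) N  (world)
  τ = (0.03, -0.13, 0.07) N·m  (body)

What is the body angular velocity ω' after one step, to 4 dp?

ω' = (-0.5820, -1.5337, 1.0276)

precession coupling ω×(Iω) = (-0.0600, -0.0120, -0.0540)
angular accel α = (0.4500, -0.8429, 0.6889)
ω + α·dt = (-0.5820, -1.5337, 1.0276)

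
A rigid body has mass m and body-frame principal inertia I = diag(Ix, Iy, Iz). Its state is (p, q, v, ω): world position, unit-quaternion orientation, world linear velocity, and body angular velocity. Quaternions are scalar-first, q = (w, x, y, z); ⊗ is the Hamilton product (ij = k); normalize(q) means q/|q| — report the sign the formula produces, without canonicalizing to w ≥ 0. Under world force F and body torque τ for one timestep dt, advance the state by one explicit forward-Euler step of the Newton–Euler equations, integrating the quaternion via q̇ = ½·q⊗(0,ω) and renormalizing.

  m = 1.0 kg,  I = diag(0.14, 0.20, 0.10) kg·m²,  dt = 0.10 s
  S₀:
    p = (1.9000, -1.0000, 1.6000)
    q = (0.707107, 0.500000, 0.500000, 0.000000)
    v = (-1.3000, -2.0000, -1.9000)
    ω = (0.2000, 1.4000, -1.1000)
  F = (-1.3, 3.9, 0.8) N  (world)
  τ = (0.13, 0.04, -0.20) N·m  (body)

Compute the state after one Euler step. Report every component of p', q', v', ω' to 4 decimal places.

p' = (1.7700, -1.2000, 1.4100)
q' = (0.6644, 0.4777, 0.5747, -0.0089)
v' = (-1.4300, -1.6100, -1.8200)
ω' = (0.1829, 1.4244, -1.3168)

a = F/m = (-1.3000, 3.9000, 0.8000)
new position p' = (1.7700, -1.2000, 1.4100)
v' = v + a·dt = (-1.4300, -1.6100, -1.8200)
angular accel α = (-0.1714, 0.2440, -2.1680)
new body rate ω' = (0.1829, 1.4244, -1.3168)
Hamilton product q⊗(0,ω) = (-0.8000000, -0.4085786, 1.5399498, -0.1778177)
q + ½dt·q⊗(0,ω), renormalized = (0.6644, 0.4777, 0.5747, -0.0089)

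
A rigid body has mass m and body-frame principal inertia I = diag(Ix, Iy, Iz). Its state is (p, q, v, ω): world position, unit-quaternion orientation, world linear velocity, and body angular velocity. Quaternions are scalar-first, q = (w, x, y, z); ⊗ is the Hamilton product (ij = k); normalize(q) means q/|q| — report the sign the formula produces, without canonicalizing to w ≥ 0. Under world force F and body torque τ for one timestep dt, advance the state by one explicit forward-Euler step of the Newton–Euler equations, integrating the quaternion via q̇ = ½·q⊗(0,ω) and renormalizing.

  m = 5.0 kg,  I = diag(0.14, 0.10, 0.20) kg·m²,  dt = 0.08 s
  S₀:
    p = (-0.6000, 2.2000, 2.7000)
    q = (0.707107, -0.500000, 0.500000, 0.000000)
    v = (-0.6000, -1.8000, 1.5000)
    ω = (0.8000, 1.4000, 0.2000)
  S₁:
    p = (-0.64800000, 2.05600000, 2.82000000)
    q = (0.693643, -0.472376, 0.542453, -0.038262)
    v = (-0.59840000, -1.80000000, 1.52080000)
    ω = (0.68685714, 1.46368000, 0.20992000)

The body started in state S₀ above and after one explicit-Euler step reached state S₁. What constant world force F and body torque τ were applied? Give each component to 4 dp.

F = (0.1000, 0.0000, 1.3000)
τ = (-0.1700, 0.0700, -0.0200)

Δv = v₁−v₀ = (0.00160000, 0.00000000, 0.02080000)
m·(v₁−v₀)/dt = (0.1000, 0.0000, 1.3000)
Δω = ω₁−ω₀ = (-0.11314286, 0.06368000, 0.00992000)
ω₀×(Iω₀) = (0.0280, -0.0096, -0.0448)
applied torque τ = (-0.1700, 0.0700, -0.0200)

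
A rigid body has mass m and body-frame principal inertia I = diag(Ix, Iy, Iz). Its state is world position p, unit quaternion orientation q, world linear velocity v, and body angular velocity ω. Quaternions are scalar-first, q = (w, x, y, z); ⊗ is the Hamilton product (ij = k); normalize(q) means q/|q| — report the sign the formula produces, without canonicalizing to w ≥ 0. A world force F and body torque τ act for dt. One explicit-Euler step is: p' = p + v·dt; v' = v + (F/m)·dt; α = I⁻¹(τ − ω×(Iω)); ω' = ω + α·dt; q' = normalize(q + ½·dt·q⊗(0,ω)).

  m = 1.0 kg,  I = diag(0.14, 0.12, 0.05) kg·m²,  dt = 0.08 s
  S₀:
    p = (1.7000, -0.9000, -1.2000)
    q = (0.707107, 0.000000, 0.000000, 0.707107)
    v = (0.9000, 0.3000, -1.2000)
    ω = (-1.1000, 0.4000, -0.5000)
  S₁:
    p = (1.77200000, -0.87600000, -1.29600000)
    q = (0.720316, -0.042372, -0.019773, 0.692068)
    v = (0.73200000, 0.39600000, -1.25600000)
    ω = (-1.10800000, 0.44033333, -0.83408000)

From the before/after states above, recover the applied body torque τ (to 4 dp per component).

ω₁ − ω₀ = (-0.00800000, 0.04033333, -0.33408000)
ω₀×(Iω₀) = (0.0140, 0.0495, 0.0088)
applied torque τ = (0.0000, 0.1100, -0.2000)

τ = (0.0000, 0.1100, -0.2000)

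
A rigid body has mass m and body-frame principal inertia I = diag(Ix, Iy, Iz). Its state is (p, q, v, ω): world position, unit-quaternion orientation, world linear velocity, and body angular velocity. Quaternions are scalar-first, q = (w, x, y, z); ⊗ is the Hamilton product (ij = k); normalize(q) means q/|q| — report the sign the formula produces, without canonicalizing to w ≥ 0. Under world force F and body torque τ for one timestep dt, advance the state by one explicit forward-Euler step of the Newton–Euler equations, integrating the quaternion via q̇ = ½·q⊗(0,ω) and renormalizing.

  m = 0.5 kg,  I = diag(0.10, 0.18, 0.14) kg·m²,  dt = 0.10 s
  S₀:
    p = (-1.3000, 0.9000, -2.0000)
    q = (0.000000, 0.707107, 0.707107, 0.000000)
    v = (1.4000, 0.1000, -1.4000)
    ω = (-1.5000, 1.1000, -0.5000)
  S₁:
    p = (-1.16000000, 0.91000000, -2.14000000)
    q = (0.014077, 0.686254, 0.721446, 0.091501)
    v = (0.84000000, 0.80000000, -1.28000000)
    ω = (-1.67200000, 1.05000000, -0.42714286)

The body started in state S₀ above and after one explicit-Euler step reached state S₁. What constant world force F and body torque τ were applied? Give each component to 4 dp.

F = (-2.8000, 3.5000, 0.6000)
τ = (-0.1500, -0.1200, -0.0300)

rate change Δω = (-0.17200000, -0.05000000, 0.07285714)
precession coupling = (0.0220, -0.0300, -0.1320)
I·α + gyro = (-0.1500, -0.1200, -0.0300)
Δv = v₁−v₀ = (-0.56000000, 0.70000000, 0.12000000)
F = m·Δv/dt = (-2.8000, 3.5000, 0.6000)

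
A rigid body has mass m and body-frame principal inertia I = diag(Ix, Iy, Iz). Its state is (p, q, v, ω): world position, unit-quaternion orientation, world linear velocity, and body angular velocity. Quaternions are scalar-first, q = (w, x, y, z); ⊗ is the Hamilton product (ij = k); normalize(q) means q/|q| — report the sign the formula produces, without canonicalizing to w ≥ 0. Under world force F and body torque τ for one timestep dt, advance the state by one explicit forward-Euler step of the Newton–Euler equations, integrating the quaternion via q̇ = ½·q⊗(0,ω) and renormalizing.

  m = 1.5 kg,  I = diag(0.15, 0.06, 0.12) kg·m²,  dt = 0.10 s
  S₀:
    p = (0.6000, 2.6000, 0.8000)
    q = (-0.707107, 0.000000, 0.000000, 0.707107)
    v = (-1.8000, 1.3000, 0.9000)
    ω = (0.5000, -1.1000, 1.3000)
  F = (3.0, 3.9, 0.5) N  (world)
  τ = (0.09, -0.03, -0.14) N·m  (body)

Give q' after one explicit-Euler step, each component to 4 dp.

q' = (-0.7501, 0.0211, 0.0563, 0.6586)

2q̇ = q⊗(0,ω) = (-0.9192391, 0.4242642, 1.1313712, -0.9192391)
updated quaternion q' = (-0.7501, 0.0211, 0.0563, 0.6586)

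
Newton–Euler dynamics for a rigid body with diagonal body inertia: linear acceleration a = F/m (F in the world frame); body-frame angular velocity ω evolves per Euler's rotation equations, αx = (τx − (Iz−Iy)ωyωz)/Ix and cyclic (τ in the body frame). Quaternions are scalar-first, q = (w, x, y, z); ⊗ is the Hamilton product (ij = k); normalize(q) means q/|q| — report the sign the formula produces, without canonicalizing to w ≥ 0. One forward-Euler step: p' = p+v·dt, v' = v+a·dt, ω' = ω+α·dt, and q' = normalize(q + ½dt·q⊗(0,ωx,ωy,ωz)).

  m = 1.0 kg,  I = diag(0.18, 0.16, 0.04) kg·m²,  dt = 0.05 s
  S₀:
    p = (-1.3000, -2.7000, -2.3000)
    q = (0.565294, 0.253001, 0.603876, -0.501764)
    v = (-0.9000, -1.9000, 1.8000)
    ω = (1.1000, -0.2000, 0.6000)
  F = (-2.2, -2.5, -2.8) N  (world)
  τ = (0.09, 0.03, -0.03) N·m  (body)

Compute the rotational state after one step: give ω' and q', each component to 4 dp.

ω' = (1.1210, -0.2195, 0.5570)
q' = (0.5686, 0.2750, 0.5832, -0.5109)

ω×(Iω) gyroscopic = (0.0144, 0.0924, 0.0044)
(τ − ω×Iω)/I = (0.4200, -0.3900, -0.8600)
ω + α·dt = (1.1210, -0.2195, 0.5570)
q⊗(0,ω) = (0.1435325, 0.8837962, -0.8167998, -0.3756874)
updated quaternion q' = (0.5686, 0.2750, 0.5832, -0.5109)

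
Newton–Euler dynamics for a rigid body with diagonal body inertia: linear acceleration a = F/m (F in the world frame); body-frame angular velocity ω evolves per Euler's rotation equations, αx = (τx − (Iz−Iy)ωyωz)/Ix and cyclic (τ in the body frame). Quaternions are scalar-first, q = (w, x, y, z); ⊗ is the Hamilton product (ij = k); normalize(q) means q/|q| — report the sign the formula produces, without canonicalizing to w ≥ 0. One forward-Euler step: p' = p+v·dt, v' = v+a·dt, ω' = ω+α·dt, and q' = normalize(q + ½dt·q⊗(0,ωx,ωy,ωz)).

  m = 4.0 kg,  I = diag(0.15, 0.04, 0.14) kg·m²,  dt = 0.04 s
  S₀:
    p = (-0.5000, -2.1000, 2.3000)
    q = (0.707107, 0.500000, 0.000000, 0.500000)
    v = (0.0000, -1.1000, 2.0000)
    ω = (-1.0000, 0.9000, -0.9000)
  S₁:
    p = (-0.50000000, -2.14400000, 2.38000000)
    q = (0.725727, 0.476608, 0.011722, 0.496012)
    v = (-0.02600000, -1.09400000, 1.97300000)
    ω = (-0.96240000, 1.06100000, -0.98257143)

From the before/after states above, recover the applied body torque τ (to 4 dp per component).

τ = (0.0600, 0.1700, -0.1900)

ω₁ − ω₀ = (0.03760000, 0.16100000, -0.08257143)
gyro term ω₀×Iω₀ = (-0.0810, 0.0090, 0.0990)
applied torque τ = (0.0600, 0.1700, -0.1900)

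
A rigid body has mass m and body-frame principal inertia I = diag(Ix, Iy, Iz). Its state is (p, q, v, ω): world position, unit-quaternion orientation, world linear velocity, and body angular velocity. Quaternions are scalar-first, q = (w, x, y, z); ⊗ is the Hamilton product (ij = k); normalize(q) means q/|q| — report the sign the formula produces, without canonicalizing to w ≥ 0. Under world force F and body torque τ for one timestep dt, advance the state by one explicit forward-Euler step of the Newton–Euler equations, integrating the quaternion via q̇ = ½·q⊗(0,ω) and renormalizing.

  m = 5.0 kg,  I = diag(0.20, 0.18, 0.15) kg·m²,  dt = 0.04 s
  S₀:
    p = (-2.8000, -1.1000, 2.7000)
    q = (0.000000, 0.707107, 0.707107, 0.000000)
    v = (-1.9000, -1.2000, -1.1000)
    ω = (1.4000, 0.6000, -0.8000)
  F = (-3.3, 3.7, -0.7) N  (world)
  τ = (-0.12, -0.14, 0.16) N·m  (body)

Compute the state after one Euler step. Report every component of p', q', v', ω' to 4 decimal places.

precession coupling ω×(Iω) = (0.0144, -0.0560, -0.0168)
(τ − ω×Iω)/I = (-0.6720, -0.4667, 1.1787)
ω + α·dt = (1.3731, 0.5813, -0.7529)
Hamilton product q⊗(0,ω) = (-1.4142140, -0.5656856, 0.5656856, -0.5656856)
q' = normalize(q + ½dt·q⊗(0,ω)) = (-0.0283, 0.6954, 0.7180, -0.0113)
p + v·dt = (-2.8760, -1.1480, 2.6560)
new velocity v' = (-1.9264, -1.1704, -1.1056)

p' = (-2.8760, -1.1480, 2.6560)
q' = (-0.0283, 0.6954, 0.7180, -0.0113)
v' = (-1.9264, -1.1704, -1.1056)
ω' = (1.3731, 0.5813, -0.7529)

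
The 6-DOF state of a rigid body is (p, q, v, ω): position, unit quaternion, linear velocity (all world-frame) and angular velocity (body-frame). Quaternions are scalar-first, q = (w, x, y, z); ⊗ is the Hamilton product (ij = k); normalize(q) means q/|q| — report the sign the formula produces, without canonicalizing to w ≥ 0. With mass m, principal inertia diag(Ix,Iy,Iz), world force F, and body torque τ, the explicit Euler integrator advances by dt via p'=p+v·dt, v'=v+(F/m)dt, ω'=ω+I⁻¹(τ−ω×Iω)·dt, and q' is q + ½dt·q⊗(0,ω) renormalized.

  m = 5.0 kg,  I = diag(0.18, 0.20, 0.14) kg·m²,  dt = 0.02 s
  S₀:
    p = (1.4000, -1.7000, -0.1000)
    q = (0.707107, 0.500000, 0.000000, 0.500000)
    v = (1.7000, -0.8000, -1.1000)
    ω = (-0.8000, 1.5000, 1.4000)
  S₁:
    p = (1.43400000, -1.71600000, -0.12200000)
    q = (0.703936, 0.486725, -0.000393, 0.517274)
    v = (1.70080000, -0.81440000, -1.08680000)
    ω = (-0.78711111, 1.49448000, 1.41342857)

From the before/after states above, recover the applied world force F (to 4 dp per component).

F = (0.2000, -3.6000, 3.3000)

v₁ − v₀ = (0.00080000, -0.01440000, 0.01320000)
m·(v₁−v₀)/dt = (0.2000, -3.6000, 3.3000)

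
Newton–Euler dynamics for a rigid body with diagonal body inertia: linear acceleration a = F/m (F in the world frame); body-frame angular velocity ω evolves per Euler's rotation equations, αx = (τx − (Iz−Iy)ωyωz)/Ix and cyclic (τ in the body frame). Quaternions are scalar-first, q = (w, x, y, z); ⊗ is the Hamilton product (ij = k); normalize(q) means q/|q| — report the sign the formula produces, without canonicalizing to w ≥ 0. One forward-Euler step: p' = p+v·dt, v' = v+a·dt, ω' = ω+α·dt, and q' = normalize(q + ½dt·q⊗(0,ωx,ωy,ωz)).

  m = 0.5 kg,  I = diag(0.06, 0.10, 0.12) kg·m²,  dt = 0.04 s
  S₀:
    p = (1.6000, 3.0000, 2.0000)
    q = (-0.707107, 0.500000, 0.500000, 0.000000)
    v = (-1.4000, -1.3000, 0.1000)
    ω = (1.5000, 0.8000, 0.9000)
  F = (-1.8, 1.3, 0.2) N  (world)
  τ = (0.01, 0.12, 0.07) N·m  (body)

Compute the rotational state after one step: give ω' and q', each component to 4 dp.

ω' = (1.4971, 0.8804, 0.9073)
q' = (-0.7296, 0.4874, 0.4793, -0.0197)

gyro term ω×Iω = (0.0144, -0.0810, 0.0480)
angular accel α = (-0.0733, 2.0100, 0.1833)
ω' = ω + α·dt = (1.4971, 0.8804, 0.9073)
q⊗(0,ω) = (-1.1500000, -0.6106605, -1.0156856, -0.9863963)
updated quaternion q' = (-0.7296, 0.4874, 0.4793, -0.0197)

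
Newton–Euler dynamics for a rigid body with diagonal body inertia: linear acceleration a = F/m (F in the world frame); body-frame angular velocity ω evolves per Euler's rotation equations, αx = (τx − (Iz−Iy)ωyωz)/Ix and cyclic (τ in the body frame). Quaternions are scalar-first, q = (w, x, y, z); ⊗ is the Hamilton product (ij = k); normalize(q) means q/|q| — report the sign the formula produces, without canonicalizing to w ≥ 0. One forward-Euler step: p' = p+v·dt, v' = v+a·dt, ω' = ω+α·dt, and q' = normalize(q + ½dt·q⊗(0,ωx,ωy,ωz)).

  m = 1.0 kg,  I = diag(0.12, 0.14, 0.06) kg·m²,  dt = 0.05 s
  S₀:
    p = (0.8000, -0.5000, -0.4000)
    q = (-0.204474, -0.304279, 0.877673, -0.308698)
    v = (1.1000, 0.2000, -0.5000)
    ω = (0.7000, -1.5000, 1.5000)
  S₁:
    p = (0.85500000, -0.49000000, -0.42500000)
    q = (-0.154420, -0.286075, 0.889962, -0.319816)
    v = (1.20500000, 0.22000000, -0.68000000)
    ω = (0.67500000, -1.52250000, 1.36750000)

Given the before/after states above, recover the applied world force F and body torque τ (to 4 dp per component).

v₁ − v₀ = (0.10500000, 0.02000000, -0.18000000)
F = m·Δv/dt = (2.1000, 0.4000, -3.6000)
ω₁ − ω₀ = (-0.02500000, -0.02250000, -0.13250000)
precession coupling = (0.1800, 0.0630, -0.0210)
I·α + gyro = (0.1200, 0.0000, -0.1800)

F = (2.1000, 0.4000, -3.6000)
τ = (0.1200, 0.0000, -0.1800)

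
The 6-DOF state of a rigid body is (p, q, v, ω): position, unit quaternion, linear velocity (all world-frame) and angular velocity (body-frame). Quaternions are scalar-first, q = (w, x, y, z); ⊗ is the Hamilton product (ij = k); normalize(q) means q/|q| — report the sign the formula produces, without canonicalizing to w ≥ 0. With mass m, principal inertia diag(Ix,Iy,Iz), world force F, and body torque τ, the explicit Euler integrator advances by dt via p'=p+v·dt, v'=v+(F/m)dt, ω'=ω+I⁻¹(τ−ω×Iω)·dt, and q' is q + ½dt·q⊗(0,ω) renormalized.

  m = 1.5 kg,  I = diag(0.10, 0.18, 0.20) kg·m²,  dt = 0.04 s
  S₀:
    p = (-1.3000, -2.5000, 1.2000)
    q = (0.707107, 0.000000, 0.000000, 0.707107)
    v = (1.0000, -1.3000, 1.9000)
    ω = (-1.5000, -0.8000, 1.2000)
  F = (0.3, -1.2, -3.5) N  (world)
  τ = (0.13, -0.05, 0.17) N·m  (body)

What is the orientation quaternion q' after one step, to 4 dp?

Hamilton product q⊗(0,ω) = (-0.8485284, -0.4949749, -1.6263461, 0.8485284)
q + ½dt·q⊗(0,ω), renormalized = (0.6895, -0.0099, -0.0325, 0.7235)

q' = (0.6895, -0.0099, -0.0325, 0.7235)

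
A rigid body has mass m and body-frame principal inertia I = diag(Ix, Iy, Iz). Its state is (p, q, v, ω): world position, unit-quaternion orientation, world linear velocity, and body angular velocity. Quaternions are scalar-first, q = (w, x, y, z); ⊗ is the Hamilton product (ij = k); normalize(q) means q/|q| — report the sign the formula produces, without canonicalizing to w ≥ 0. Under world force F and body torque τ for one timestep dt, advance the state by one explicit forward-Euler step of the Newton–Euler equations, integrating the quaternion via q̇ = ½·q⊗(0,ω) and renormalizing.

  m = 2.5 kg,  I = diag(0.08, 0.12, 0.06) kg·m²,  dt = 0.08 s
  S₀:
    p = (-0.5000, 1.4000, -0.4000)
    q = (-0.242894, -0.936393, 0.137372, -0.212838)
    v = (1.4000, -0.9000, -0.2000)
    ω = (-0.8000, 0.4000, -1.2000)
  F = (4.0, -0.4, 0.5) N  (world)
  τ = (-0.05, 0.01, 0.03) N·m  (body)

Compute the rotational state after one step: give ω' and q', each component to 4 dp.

ω' = (-0.8788, 0.3939, -1.1429)
q' = (-0.2848, -0.9301, 0.0952, -0.2114)

angular accel α = (-0.9850, -0.0767, 0.7133)
ω + α·dt = (-0.8788, 0.3939, -1.1429)
Hamilton product q⊗(0,ω) = (-1.0594688, 0.1146040, -1.0505588, 0.0268132)
q' = normalize(q + ½dt·q⊗(0,ω)) = (-0.2848, -0.9301, 0.0952, -0.2114)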